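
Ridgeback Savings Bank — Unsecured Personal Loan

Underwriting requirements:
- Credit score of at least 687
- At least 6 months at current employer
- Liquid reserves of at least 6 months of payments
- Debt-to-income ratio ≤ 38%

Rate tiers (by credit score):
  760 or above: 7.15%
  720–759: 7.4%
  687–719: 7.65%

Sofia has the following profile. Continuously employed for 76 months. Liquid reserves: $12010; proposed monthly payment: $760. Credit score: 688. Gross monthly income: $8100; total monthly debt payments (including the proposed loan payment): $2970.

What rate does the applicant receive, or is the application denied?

Credit score 688 ≥ 687 (meets minimum)
Liquid reserves cover 12,010/760 = 15.8 months — ≥ 6 required
DTI = 2,970/8,100 = 36.7% ≤ 38%
Employment 76 ≥ 6 months
All requirements met. Score 688 falls in the 687–719 tier → 7.65%.

Approved at 7.65%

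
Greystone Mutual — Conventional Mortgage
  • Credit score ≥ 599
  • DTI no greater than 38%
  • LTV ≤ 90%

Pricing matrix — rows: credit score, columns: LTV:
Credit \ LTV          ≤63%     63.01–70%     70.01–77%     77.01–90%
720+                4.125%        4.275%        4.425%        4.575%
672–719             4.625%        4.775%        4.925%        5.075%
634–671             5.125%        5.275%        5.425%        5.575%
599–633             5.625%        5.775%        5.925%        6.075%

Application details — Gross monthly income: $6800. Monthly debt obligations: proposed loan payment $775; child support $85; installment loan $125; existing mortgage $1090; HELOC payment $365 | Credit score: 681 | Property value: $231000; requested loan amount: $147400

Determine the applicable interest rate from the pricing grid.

Credit score 681 ≥ 599; Total monthly debts = (775 + 85 + 125 + 1,090 + 365) = 2,440. DTI = 2,440/6,800 = 35.9% ≤ 38%
LTV: 147,400 ÷ 231,000 = 63.8%, within 90% cap
Credit 681 → row 672–719; LTV 63.8% → column 63.01–70%. Grid cell → 4.775%.

4.775%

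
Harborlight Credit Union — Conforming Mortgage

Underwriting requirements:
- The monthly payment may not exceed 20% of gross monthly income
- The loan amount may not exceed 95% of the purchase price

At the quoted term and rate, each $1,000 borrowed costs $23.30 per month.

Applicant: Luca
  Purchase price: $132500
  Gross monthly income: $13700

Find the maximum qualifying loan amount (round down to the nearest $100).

Payment cap: 20% × $13,700 = $2,740/month.
At $23.30 per $1,000, that supports 2,740/23.30 × 1,000 ≈ $117,596 → $117,500.
LTV cap: 95% × $132,500 = $125,875 → $125,800.
Binding constraint: payment-to-income.

$117,500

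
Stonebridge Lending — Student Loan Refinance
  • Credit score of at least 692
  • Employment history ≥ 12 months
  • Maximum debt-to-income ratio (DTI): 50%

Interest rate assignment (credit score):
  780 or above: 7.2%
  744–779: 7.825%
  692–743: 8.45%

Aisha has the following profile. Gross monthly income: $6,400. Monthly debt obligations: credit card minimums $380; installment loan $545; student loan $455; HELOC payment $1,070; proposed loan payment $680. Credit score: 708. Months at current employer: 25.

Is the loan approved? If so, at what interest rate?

Credit score 708 ≥ 692 (meets minimum)
Employment 25 ≥ 12 months
Total monthly debts = (380 + 545 + 455 + 1,070 + 680) = 3,130. Debt-to-income = 3,130/6,400 = 48.9% — meets 50% limit
All requirements met. Score 708 falls in the 692–743 tier → 8.45%.

Approved at 8.45%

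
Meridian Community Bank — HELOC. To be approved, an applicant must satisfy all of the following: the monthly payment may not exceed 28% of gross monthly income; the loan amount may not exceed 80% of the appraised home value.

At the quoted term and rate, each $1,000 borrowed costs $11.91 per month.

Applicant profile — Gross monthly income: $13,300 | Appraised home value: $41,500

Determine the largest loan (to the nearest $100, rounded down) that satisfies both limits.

Payment cap: 28% × $13,300 = $3,724/month.
At $11.91 per $1,000, that supports 3,724/11.91 × 1,000 ≈ $312,678 → $312,600.
LTV cap: 80% × $41,500 = $33,200 → $33,200.
Binding constraint: loan-to-value.

$33,200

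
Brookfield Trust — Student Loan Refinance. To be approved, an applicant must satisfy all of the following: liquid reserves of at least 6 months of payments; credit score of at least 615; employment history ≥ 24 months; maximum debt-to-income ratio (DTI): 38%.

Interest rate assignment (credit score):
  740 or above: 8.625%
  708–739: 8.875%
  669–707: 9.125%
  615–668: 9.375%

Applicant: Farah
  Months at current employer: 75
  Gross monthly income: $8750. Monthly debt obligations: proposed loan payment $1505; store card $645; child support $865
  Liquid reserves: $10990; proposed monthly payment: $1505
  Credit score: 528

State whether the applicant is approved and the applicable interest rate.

Credit score 528 < 615 (below minimum)
Employment 75 ≥ 24 months
Total monthly debts = (1,505 + 645 + 865) = 3,015. DTI: 3,015 ÷ 8,750 = 34.5%, within the 38% cap
Reserves = 10,990/1,505 = 7.3 months ≥ 6
Not all requirements met → denied.

Denied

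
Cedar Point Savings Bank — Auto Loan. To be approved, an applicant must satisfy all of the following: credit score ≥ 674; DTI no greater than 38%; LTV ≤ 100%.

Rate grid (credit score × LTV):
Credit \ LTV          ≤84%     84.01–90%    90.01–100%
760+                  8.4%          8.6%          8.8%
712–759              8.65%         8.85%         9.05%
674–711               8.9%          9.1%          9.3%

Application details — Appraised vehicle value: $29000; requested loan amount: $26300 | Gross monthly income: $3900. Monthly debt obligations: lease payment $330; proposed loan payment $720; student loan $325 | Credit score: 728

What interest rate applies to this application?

9.05%

Credit score 728 ≥ 674; Total monthly debts = (330 + 720 + 325) = 1,375. DTI: 1,375 ÷ 3,900 = 35.3%, within the 38% cap
LTV = 26,300/29,000 = 90.7% ≤ 100%
Score 728 is in the 712–759 band; LTV 90.7% is in the 90.01–100% band → 9.05%.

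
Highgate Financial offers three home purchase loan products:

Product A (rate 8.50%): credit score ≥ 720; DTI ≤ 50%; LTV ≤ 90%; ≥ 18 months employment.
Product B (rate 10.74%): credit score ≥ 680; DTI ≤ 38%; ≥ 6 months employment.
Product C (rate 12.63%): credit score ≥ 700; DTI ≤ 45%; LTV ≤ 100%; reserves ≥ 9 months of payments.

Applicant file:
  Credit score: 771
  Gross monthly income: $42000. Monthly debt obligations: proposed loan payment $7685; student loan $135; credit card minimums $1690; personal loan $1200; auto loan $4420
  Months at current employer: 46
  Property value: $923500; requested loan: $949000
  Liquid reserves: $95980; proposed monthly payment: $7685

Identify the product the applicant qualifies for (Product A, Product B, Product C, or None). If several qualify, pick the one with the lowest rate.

Total debts = (7,685 + 135 + 1,690 + 1,200 + 4,420) = 15,130; DTI = 15,130/42,000 = 36%.
LTV = 949,000/923,500 = 102.8%.
Reserves = 95,980/7,685 = 12.5 months.
Product A: score 771 ≥ 720; DTI 36% ≤ 50%; LTV 102.8% > 90%; employment 46 ≥ 18 mo → does not qualify.
Product B: score 771 ≥ 680; DTI 36% ≤ 38%; employment 46 ≥ 6 mo → qualifies.
Product C: score 771 ≥ 700; DTI 36% ≤ 45%; LTV 102.8% > 100%; reserves 12.5 ≥ 9 mo → does not qualify.

Product B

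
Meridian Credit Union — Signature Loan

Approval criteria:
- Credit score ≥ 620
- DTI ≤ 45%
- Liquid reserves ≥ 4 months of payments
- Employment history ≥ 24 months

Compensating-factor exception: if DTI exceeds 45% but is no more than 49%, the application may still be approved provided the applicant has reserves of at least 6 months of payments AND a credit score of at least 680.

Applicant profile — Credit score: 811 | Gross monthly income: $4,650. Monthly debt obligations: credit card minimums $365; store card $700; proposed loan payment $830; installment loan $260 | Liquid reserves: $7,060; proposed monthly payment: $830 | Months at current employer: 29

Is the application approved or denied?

Credit score 811 ≥ 620 (meets base)
Total debts = (365 + 700 + 830 + 260) = 2,155. DTI = 2,155/4,650 = 46.3% > 45% — standard DTI limit exceeded.
Liquid reserves cover 7,060/830 = 8.5 months — ≥ 4 required
Employment 29 ≥ 24 months
DTI 46.3% is within the 45%–49% exception band; checking compensating factors.
Reserves 8.5 ≥ 6 months; credit score 811 ≥ 680.
Both compensating conditions met → exception applies.

Approved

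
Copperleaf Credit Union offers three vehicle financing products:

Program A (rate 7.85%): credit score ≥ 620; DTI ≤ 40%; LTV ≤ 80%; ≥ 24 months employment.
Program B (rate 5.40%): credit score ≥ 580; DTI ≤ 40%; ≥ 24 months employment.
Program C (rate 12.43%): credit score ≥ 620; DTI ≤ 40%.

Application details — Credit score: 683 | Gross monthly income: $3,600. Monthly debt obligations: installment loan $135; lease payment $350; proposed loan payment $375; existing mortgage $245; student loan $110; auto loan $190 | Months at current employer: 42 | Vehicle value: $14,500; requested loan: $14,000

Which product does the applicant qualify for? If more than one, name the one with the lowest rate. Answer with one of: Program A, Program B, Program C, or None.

Total debts = (135 + 350 + 375 + 245 + 110 + 190) = 1,405; DTI = 1,405/3,600 = 39%.
LTV = 14,000/14,500 = 96.6%.
Program A: score 683 ≥ 620; DTI 39% ≤ 40%; LTV 96.6% > 80%; employment 42 ≥ 24 mo → does not qualify.
Program B: score 683 ≥ 580; DTI 39% ≤ 40%; employment 42 ≥ 24 mo → qualifies.
Program C: score 683 ≥ 620; DTI 39% ≤ 40% → qualifies.
Qualifying: Program B, Program C. Lowest rate is 5.40% → Program B.

Program B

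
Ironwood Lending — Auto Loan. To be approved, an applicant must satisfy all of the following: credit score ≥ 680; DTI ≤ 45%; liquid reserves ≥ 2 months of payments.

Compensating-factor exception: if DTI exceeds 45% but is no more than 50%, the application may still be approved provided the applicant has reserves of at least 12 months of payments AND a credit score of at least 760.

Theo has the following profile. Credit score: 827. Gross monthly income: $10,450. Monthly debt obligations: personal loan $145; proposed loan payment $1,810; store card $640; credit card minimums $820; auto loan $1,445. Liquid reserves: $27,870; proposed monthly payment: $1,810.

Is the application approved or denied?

Credit score 827 ≥ 680 (meets base)
Total debts = (145 + 1,810 + 640 + 820 + 1,445) = 4,860. DTI = 4,860/10,450 = 46.5% > 45% — standard DTI limit exceeded.
Reserves = 27,870/1,810 = 15.4 months ≥ 2
46.5% falls in the override range (45%–50%), so the compensating-factor test applies.
Override check — reserves: 15.4 mo (ok); score: 827 (ok).
Both override conditions satisfied; DTI exception granted.

Approved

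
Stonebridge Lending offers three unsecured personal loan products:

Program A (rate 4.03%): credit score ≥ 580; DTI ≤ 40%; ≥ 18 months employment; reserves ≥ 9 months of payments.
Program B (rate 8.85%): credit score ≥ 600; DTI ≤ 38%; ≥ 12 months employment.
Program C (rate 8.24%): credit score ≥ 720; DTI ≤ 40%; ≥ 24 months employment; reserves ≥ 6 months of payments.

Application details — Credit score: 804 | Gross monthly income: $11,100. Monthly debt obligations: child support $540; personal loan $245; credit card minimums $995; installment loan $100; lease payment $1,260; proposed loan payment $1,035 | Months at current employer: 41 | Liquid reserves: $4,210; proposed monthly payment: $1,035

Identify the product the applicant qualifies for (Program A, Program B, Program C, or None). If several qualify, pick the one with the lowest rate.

Total debts = (540 + 245 + 995 + 100 + 1,260 + 1,035) = 4,175; DTI = 4,175/11,100 = 37.6%.
Reserves = 4,210/1,035 = 4.1 months.
Program A: score 804 ≥ 580; DTI 37.6% ≤ 40%; employment 41 ≥ 18 mo; reserves 4.1 < 9 mo → does not qualify.
Program B: score 804 ≥ 600; DTI 37.6% ≤ 38%; employment 41 ≥ 12 mo → qualifies.
Program C: score 804 ≥ 720; DTI 37.6% ≤ 40%; employment 41 ≥ 24 mo; reserves 4.1 < 6 mo → does not qualify.

Program B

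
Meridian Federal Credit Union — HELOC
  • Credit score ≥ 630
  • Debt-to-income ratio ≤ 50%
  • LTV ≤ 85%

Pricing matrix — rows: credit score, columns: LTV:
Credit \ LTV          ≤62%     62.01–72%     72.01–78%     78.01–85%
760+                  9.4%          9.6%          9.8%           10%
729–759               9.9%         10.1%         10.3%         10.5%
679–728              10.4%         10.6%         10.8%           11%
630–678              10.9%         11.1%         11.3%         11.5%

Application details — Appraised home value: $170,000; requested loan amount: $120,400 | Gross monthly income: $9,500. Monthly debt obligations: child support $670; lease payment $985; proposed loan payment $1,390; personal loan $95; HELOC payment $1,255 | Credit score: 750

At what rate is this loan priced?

Credit score 750 ≥ 630; Total monthly debts = (670 + 985 + 1,390 + 95 + 1,255) = 4,395. Debt-to-income = 4,395/9,500 = 46.3% — meets 50% limit
LTV = 120,400/170,000 = 70.8% ≤ 85%
Score 750 is in the 729–759 band; LTV 70.8% is in the 62.01–72% band → 10.1%.

10.1%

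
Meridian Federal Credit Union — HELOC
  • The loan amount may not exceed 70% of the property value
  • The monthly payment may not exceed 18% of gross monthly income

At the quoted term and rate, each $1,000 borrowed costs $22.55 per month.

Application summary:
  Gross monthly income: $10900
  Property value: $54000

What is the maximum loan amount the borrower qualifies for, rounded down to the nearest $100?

Payment cap: 18% × $10,900 = $1,962/month.
At $22.55 per $1,000, that supports 1,962/22.55 × 1,000 ≈ $87,006 → $87,000.
LTV cap: 70% × $54,000 = $37,800 → $37,800.
Binding constraint: loan-to-value.

$37,800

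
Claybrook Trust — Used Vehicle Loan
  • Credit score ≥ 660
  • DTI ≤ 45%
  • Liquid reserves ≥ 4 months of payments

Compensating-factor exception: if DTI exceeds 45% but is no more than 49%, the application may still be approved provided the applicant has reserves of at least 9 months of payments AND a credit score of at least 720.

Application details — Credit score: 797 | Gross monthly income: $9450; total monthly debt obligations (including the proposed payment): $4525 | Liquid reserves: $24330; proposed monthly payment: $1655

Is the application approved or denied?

Credit score 797 ≥ 660 (meets base)
DTI = 4,525/9,450 = 47.9% > 45% — standard DTI limit exceeded.
Liquid reserves cover 24,330/1,655 = 14.7 months — ≥ 4 required
DTI 47.9% is within the 45%–49% exception band; checking compensating factors.
Reserves 14.7 ≥ 9 months; credit score 797 ≥ 720.
Both compensating conditions met → exception applies.

Approved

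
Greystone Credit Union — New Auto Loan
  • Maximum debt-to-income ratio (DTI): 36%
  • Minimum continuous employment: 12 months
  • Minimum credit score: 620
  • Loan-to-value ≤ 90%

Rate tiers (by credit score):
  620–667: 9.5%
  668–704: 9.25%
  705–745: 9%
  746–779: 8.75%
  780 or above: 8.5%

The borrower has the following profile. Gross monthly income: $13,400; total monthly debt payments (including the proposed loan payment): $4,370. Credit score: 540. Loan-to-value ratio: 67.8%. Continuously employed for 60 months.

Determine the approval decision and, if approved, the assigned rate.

Denied

Credit score 540 < 620 (below minimum)
LTV 67.8% — within 90%
DTI: 4,370 ÷ 13,400 = 32.6%, within the 36% cap
Employment 60 ≥ 12 months
Not all requirements met → denied.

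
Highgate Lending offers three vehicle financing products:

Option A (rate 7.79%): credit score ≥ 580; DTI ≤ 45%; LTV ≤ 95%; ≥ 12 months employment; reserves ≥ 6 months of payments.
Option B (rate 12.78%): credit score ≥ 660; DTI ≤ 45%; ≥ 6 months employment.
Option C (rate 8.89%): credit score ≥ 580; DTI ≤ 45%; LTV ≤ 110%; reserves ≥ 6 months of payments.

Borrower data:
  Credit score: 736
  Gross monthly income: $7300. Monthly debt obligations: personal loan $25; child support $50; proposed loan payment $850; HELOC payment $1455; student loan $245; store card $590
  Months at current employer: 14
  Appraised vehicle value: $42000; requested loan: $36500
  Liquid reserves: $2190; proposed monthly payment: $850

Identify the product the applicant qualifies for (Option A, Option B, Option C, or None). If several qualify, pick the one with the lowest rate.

Total debts = (25 + 50 + 850 + 1,455 + 245 + 590) = 3,215; DTI = 3,215/7,300 = 44%.
LTV = 36,500/42,000 = 86.9%.
Reserves = 2,190/850 = 2.6 months.
Option A: score 736 ≥ 580; DTI 44% ≤ 45%; LTV 86.9% ≤ 95%; employment 14 ≥ 12 mo; reserves 2.6 < 6 mo → does not qualify.
Option B: score 736 ≥ 660; DTI 44% ≤ 45%; employment 14 ≥ 6 mo → qualifies.
Option C: score 736 ≥ 580; DTI 44% ≤ 45%; LTV 86.9% ≤ 110%; reserves 2.6 < 6 mo → does not qualify.

Option B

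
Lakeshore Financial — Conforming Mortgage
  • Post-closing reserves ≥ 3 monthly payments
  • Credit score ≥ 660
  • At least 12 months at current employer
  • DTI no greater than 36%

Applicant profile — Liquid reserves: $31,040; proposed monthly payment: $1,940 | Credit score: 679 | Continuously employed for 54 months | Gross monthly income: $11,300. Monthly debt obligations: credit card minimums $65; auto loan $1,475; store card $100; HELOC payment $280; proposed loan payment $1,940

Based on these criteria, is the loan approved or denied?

Reserves = 31,040/1,940 = 16.0 months ≥ 3
Credit score 679 ≥ 660 (meets)
Employment 54 ≥ 12 months
Total monthly debts = (65 + 1,475 + 100 + 280 + 1,940) = 3,860. DTI: 3,860 ÷ 11,300 = 34.2%, within the 36% cap
All criteria satisfied.

Approved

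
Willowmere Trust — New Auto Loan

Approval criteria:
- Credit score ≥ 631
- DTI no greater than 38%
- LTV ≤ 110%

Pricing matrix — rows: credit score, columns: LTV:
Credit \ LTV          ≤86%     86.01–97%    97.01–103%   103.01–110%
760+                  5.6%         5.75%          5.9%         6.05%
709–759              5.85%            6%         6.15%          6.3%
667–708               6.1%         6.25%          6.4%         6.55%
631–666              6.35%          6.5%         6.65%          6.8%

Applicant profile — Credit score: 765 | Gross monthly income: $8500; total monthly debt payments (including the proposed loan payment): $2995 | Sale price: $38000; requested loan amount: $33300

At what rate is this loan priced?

Credit score 765 ≥ 631; Debt-to-income = 2,995/8,500 = 35.2% — meets 38% limit
Loan-to-value = 33,300/38,000 = 87.6% — pass (110% max)
Row: 765 falls in 760+. Column: 87.6% falls in 86.01–97%. Rate = 5.75%.

5.75%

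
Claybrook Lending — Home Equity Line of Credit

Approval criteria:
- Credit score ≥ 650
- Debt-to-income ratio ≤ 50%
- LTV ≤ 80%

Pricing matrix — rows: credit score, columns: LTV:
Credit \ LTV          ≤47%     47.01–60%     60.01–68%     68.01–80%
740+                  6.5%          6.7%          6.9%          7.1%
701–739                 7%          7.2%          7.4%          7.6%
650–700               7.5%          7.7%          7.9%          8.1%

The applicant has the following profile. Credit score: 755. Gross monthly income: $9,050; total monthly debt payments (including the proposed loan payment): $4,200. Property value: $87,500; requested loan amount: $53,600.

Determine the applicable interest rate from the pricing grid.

6.9%

Credit score 755 ≥ 650; DTI = 4,200/9,050 = 46.4% ≤ 50%
Loan-to-value = 53,600/87,500 = 61.3% — pass (80% max)
Credit 755 → row 740+; LTV 61.3% → column 60.01–68%. Grid cell → 6.9%.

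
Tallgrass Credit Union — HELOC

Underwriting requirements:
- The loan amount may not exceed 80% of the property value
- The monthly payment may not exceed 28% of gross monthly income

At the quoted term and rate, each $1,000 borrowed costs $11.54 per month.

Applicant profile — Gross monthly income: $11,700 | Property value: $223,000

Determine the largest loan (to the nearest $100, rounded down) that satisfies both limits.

$178,400

Payment cap: 28% × $11,700 = $3,276/month.
At $11.54 per $1,000, that supports 3,276/11.54 × 1,000 ≈ $283,882 → $283,800.
LTV cap: 80% × $223,000 = $178,400 → $178,400.
Binding constraint: loan-to-value.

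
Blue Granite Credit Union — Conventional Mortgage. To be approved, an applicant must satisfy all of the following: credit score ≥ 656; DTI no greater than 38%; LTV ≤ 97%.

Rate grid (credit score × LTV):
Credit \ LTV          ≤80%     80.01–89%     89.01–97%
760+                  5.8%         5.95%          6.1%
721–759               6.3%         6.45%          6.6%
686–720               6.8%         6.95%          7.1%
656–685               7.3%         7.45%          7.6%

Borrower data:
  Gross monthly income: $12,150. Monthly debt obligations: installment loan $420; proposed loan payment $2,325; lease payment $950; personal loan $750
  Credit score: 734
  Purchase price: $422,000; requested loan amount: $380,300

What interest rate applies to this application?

6.6%

Credit score 734 ≥ 656; Total monthly debts = (420 + 2,325 + 950 + 750) = 4,445. Debt-to-income = 4,445/12,150 = 36.6% — meets 38% limit
LTV: 380,300 ÷ 422,000 = 90.1%, within 97% cap
Score 734 is in the 721–759 band; LTV 90.1% is in the 89.01–97% band → 6.6%.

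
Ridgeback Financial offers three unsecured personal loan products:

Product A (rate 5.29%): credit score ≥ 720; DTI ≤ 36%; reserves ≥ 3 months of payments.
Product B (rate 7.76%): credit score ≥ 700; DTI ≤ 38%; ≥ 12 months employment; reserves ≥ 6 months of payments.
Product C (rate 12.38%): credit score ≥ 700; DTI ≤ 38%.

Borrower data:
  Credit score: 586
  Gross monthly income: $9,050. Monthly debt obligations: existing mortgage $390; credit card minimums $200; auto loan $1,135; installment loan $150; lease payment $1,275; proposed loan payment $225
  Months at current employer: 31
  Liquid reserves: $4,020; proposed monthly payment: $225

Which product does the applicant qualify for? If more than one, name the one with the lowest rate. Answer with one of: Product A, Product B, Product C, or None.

Total debts = (390 + 200 + 1,135 + 150 + 1,275 + 225) = 3,375; DTI = 3,375/9,050 = 37.3%.
Reserves = 4,020/225 = 17.9 months.
Product A: score 586 < 720; DTI 37.3% > 36%; reserves 17.9 ≥ 3 mo → does not qualify.
Product B: score 586 < 700; DTI 37.3% ≤ 38%; employment 31 ≥ 12 mo; reserves 17.9 ≥ 6 mo → does not qualify.
Product C: score 586 < 700; DTI 37.3% ≤ 38% → does not qualify.

None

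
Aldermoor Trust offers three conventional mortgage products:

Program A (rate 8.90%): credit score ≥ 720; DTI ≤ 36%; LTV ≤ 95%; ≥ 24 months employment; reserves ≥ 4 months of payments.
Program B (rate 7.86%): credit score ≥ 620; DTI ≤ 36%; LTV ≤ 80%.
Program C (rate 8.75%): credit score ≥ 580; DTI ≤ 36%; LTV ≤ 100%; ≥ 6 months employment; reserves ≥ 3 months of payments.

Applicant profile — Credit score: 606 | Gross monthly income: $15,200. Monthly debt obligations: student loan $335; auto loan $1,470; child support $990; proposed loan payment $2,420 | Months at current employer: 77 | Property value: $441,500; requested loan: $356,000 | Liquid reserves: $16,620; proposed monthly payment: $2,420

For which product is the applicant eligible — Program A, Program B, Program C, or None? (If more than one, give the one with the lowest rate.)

Program C

Total debts = (335 + 1,470 + 990 + 2,420) = 5,215; DTI = 5,215/15,200 = 34.3%.
LTV = 356,000/441,500 = 80.6%.
Reserves = 16,620/2,420 = 6.9 months.
Program A: score 606 < 720; DTI 34.3% ≤ 36%; LTV 80.6% ≤ 95%; employment 77 ≥ 24 mo; reserves 6.9 ≥ 4 mo → does not qualify.
Program B: score 606 < 620; DTI 34.3% ≤ 36%; LTV 80.6% > 80% → does not qualify.
Program C: score 606 ≥ 580; DTI 34.3% ≤ 36%; LTV 80.6% ≤ 100%; employment 77 ≥ 6 mo; reserves 6.9 ≥ 3 mo → qualifies.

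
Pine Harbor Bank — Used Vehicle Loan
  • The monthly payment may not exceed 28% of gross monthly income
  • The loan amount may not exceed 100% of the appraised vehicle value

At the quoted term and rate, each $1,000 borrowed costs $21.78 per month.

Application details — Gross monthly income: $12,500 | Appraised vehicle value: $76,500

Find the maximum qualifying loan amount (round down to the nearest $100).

Payment cap: 28% × $12,500 = $3,500/month.
At $21.78 per $1,000, that supports 3,500/21.78 × 1,000 ≈ $160,697 → $160,600.
LTV cap: 100% × $76,500 = $76,500 → $76,500.
Binding constraint: loan-to-value.

$76,500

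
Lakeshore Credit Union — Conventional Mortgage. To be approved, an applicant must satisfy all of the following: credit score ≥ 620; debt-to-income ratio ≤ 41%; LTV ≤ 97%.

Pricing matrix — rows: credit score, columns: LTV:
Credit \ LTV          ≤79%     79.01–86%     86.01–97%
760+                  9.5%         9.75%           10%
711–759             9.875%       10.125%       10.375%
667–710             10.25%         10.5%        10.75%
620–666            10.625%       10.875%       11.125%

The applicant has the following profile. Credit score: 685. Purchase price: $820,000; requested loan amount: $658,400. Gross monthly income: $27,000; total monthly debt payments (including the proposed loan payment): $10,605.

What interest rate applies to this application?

10.5%

Credit score 685 ≥ 620; DTI = 10,605/27,000 = 39.3% ≤ 41%
Loan-to-value = 658,400/820,000 = 80.3% — pass (97% max)
Row: 685 falls in 667–710. Column: 80.3% falls in 79.01–86%. Rate = 10.5%.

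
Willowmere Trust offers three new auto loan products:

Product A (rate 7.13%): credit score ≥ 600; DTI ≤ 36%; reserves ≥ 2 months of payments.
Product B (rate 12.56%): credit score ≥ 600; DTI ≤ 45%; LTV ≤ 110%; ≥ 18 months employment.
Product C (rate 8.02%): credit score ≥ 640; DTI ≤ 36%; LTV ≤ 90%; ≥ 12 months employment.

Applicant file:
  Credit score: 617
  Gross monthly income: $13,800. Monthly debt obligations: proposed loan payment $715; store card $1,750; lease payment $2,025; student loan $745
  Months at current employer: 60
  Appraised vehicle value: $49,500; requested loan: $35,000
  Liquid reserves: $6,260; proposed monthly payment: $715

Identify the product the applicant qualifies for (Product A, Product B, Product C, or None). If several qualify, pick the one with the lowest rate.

Total debts = (715 + 1,750 + 2,025 + 745) = 5,235; DTI = 5,235/13,800 = 37.9%.
LTV = 35,000/49,500 = 70.7%.
Reserves = 6,260/715 = 8.8 months.
Product A: score 617 ≥ 600; DTI 37.9% > 36%; reserves 8.8 ≥ 2 mo → does not qualify.
Product B: score 617 ≥ 600; DTI 37.9% ≤ 45%; LTV 70.7% ≤ 110%; employment 60 ≥ 18 mo → qualifies.
Product C: score 617 < 640; DTI 37.9% > 36%; LTV 70.7% ≤ 90%; employment 60 ≥ 12 mo → does not qualify.

Product B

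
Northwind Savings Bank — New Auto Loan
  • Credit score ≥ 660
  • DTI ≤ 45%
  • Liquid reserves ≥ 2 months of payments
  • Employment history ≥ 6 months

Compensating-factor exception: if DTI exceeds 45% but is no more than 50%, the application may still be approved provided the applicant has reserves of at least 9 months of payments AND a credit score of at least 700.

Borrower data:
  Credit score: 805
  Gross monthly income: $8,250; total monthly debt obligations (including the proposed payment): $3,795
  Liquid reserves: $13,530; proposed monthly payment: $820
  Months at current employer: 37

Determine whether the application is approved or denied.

Credit score 805 ≥ 660 (meets base)
DTI: 3,795 ÷ 8,250 = 46%, over the 45% base limit.
Liquid reserves cover 13,530/820 = 16.5 months — ≥ 2 required
Employment 37 ≥ 6 months
46% falls in the override range (45%–50%), so the compensating-factor test applies.
Reserves 16.5 ≥ 9 months; credit score 805 ≥ 700.
Both override conditions satisfied; DTI exception granted.

Approved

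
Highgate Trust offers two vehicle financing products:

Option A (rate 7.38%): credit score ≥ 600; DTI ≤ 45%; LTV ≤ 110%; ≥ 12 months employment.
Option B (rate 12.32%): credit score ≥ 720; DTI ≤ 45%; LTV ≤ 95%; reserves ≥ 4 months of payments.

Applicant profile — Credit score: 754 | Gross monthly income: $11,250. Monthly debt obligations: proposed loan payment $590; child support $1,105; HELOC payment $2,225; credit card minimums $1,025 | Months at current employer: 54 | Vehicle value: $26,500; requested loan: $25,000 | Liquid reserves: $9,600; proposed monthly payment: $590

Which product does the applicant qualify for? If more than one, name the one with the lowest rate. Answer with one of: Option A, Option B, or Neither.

Total debts = (590 + 1,105 + 2,225 + 1,025) = 4,945; DTI = 4,945/11,250 = 44%.
LTV = 25,000/26,500 = 94.3%.
Reserves = 9,600/590 = 16.3 months.
Option A: score 754 ≥ 600; DTI 44% ≤ 45%; LTV 94.3% ≤ 110%; employment 54 ≥ 12 mo → qualifies.
Option B: score 754 ≥ 720; DTI 44% ≤ 45%; LTV 94.3% ≤ 95%; reserves 16.3 ≥ 4 mo → qualifies.
Qualifying: Option A, Option B. Lowest rate is 7.38% → Option A.

Option A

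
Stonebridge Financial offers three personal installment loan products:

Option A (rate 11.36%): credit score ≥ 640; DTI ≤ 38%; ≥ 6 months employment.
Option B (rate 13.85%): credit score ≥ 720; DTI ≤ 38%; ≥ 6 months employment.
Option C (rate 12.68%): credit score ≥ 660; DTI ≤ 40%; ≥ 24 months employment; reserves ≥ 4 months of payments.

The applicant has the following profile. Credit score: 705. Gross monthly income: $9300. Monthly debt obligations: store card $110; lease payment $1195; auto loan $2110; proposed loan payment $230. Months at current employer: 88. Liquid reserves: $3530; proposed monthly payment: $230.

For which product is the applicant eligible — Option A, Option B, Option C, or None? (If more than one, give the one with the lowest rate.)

Option C

Total debts = (110 + 1,195 + 2,110 + 230) = 3,645; DTI = 3,645/9,300 = 39.2%.
Reserves = 3,530/230 = 15.3 months.
Option A: score 705 ≥ 640; DTI 39.2% > 38%; employment 88 ≥ 6 mo → does not qualify.
Option B: score 705 < 720; DTI 39.2% > 38%; employment 88 ≥ 6 mo → does not qualify.
Option C: score 705 ≥ 660; DTI 39.2% ≤ 40%; employment 88 ≥ 24 mo; reserves 15.3 ≥ 4 mo → qualifies.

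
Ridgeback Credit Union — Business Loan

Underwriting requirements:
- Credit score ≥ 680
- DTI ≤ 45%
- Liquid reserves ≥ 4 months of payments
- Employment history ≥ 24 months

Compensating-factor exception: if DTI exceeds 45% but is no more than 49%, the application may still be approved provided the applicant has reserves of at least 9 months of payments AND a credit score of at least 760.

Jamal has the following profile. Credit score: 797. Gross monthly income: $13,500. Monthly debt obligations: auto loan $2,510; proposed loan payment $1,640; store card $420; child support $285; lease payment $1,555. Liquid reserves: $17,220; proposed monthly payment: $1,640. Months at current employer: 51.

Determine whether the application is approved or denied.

Approved

Credit score 797 ≥ 680 (meets base)
Total debts = (2,510 + 1,640 + 420 + 285 + 1,555) = 6,410. DTI = 6,410/13,500 = 47.5% > 45% — standard DTI limit exceeded.
Reserves: 17,220 ÷ 1,640 = 10.5 months (meets 4-month minimum)
Employment 51 ≥ 24 months
DTI 47.5% is within the 45%–49% exception band; checking compensating factors.
Reserves 10.5 ≥ 9 months; credit score 797 ≥ 760.
Both compensating conditions met → exception applies.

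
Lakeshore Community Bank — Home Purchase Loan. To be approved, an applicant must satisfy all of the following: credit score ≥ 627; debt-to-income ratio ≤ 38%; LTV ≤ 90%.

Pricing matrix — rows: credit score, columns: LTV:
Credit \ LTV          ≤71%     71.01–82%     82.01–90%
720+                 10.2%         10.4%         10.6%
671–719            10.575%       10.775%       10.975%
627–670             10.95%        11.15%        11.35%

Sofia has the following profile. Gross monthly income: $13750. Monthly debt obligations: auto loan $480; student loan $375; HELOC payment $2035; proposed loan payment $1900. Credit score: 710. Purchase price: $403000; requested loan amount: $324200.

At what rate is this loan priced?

Credit score 710 ≥ 627; Total monthly debts = (480 + 375 + 2,035 + 1,900) = 4,790. DTI: 4,790 ÷ 13,750 = 34.8%, within the 38% cap
Loan-to-value = 324,200/403,000 = 80.4% — pass (90% max)
Credit 710 → row 671–719; LTV 80.4% → column 71.01–82%. Grid cell → 10.775%.

10.775%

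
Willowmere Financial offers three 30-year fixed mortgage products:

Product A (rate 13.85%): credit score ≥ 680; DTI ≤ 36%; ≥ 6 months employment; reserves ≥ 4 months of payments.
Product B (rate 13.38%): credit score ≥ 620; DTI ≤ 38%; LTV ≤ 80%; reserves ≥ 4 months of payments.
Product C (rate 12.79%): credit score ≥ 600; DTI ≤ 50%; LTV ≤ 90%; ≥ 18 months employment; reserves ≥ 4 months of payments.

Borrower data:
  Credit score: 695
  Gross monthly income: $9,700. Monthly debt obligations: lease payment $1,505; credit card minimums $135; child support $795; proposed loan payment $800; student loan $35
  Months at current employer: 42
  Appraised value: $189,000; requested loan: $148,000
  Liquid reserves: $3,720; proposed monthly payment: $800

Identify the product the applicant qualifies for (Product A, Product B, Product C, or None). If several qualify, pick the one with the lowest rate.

Product C

Total debts = (1,505 + 135 + 795 + 800 + 35) = 3,270; DTI = 3,270/9,700 = 33.7%.
LTV = 148,000/189,000 = 78.3%.
Reserves = 3,720/800 = 4.7 months.
Product A: score 695 ≥ 680; DTI 33.7% ≤ 36%; employment 42 ≥ 6 mo; reserves 4.7 ≥ 4 mo → qualifies.
Product B: score 695 ≥ 620; DTI 33.7% ≤ 38%; LTV 78.3% ≤ 80%; reserves 4.7 ≥ 4 mo → qualifies.
Product C: score 695 ≥ 600; DTI 33.7% ≤ 50%; LTV 78.3% ≤ 90%; employment 42 ≥ 18 mo; reserves 4.7 ≥ 4 mo → qualifies.
Qualifying: Product A, Product B, Product C. Lowest rate is 12.79% → Product C.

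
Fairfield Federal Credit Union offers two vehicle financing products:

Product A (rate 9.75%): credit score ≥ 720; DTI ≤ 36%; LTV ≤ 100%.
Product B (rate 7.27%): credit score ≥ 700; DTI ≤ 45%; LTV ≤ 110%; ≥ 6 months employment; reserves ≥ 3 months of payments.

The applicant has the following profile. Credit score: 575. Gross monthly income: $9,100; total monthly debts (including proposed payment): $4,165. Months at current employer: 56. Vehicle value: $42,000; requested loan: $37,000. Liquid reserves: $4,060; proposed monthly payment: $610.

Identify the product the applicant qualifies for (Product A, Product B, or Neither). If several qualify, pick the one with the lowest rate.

Neither

DTI = 4,165/9,100 = 45.8%.
LTV = 37,000/42,000 = 88.1%.
Reserves = 4,060/610 = 6.7 months.
Product A: score 575 < 720; DTI 45.8% > 36%; LTV 88.1% ≤ 100% → does not qualify.
Product B: score 575 < 700; DTI 45.8% > 45%; LTV 88.1% ≤ 110%; employment 56 ≥ 6 mo; reserves 6.7 ≥ 3 mo → does not qualify.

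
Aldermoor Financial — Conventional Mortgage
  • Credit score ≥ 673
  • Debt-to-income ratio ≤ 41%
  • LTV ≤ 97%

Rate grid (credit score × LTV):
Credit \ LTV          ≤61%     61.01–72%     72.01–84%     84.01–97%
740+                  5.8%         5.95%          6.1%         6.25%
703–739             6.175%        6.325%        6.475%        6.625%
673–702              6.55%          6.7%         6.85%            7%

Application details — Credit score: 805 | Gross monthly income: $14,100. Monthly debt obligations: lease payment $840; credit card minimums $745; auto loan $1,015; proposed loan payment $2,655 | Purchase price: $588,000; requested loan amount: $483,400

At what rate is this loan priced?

6.1%

Credit score 805 ≥ 673; Total monthly debts = (840 + 745 + 1,015 + 2,655) = 5,255. DTI = 5,255/14,100 = 37.3% ≤ 41%
LTV = 483,400/588,000 = 82.2% ≤ 97%
Credit 805 → row 740+; LTV 82.2% → column 72.01–84%. Grid cell → 6.1%.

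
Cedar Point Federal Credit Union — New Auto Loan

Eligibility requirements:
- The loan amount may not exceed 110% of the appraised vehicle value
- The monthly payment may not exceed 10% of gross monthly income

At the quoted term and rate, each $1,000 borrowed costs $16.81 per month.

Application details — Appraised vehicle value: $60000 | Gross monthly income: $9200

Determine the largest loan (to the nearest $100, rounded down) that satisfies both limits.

Payment cap: 10% × $9,200 = $920/month.
At $16.81 per $1,000, that supports 920/16.81 × 1,000 ≈ $54,729 → $54,700.
LTV cap: 110% × $60,000 = $66,000 → $66,000.
Binding constraint: payment-to-income.

$54,700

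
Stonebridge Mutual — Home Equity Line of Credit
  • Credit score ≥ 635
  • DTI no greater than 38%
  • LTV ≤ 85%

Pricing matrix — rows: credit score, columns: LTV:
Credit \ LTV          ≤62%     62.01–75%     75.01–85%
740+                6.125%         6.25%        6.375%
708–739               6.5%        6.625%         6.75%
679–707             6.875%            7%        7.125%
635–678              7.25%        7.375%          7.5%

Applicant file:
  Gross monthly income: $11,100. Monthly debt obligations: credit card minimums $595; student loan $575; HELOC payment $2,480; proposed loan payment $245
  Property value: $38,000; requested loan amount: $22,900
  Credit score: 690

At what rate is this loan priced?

6.875%

Credit score 690 ≥ 635; Total monthly debts = (595 + 575 + 2,480 + 245) = 3,895. Debt-to-income = 3,895/11,100 = 35.1% — meets 38% limit
LTV = 22,900/38,000 = 60.3% ≤ 85%
Credit 690 → row 679–707; LTV 60.3% → column ≤62%. Grid cell → 6.875%.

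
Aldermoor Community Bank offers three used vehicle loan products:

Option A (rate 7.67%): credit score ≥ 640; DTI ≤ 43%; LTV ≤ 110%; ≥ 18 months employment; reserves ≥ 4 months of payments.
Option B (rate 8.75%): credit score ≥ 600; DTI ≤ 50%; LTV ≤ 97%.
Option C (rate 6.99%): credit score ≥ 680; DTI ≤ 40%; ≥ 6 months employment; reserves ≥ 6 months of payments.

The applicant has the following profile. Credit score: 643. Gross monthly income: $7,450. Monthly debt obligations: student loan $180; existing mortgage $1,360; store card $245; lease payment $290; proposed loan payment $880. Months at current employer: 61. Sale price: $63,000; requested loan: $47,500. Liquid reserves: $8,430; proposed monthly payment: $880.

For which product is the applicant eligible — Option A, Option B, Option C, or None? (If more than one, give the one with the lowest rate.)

Option A

Total debts = (180 + 1,360 + 245 + 290 + 880) = 2,955; DTI = 2,955/7,450 = 39.7%.
LTV = 47,500/63,000 = 75.4%.
Reserves = 8,430/880 = 9.6 months.
Option A: score 643 ≥ 640; DTI 39.7% ≤ 43%; LTV 75.4% ≤ 110%; employment 61 ≥ 18 mo; reserves 9.6 ≥ 4 mo → qualifies.
Option B: score 643 ≥ 600; DTI 39.7% ≤ 50%; LTV 75.4% ≤ 97% → qualifies.
Option C: score 643 < 680; DTI 39.7% ≤ 40%; employment 61 ≥ 6 mo; reserves 9.6 ≥ 6 mo → does not qualify.
Qualifying: Option A, Option B. Lowest rate is 7.67% → Option A.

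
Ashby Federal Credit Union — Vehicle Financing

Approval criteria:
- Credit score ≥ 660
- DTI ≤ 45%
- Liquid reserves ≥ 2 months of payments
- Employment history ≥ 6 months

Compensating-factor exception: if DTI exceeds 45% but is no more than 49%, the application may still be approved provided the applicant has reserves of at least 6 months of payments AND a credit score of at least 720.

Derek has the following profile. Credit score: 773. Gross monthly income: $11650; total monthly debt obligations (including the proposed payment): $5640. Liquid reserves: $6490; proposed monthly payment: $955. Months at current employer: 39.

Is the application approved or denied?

Approved

Credit score 773 ≥ 660 (meets base)
DTI = 5,640/11,650 = 48.4% > 45% — standard DTI limit exceeded.
Reserves: 6,490 ÷ 955 = 6.8 months (meets 2-month minimum)
Employment 39 ≥ 6 months
DTI 48.4% is within the 45%–49% exception band; checking compensating factors.
Reserves 6.8 ≥ 6 months; credit score 773 ≥ 720.
Both override conditions satisfied; DTI exception granted.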